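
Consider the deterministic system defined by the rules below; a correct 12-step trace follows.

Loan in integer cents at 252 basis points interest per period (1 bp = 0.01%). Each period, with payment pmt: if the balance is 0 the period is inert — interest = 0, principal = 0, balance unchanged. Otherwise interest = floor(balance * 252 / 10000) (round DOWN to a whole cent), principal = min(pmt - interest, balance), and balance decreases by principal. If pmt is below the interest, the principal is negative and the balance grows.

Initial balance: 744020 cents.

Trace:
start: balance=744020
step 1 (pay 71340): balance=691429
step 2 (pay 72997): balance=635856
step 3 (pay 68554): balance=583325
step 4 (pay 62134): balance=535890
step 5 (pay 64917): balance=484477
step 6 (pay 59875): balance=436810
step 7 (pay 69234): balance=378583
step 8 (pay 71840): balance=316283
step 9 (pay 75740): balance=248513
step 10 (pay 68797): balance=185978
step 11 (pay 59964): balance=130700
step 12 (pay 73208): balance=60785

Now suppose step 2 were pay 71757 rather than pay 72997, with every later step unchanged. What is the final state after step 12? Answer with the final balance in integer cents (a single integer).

(re-executing from step 2 with the substitution; state before step 2: balance=691429)
step 2 (pay 71757): balance=637096
step 3 (pay 68554): balance=584596
step 4 (pay 62134): balance=537193
step 5 (pay 64917): balance=485813
step 6 (pay 59875): balance=438180
step 7 (pay 69234): balance=379988
step 8 (pay 71840): balance=317723
step 9 (pay 75740): balance=249989
step 10 (pay 68797): balance=187491
step 11 (pay 59964): balance=132251
step 12 (pay 73208): balance=62375

62375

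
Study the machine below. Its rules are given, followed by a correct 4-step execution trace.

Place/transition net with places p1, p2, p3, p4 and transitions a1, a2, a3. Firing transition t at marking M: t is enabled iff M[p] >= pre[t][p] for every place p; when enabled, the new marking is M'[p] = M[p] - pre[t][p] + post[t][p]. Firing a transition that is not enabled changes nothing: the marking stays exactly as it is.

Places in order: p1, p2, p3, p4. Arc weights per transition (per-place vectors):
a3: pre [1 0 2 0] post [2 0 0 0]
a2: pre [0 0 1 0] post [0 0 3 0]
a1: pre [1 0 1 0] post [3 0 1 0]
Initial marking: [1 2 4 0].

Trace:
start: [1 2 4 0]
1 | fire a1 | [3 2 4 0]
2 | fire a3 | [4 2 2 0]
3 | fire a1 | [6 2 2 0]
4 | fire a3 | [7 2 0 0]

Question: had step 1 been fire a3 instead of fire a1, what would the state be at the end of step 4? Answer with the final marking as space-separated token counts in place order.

3 2 0 0

(re-executing from step 1 with the substitution; state before step 1: [1 2 4 0])
1 | fire a3 | [2 2 2 0]
2 | fire a3 | [3 2 0 0]
3 | fire a1 | [3 2 0 0]
4 | fire a3 | [3 2 0 0]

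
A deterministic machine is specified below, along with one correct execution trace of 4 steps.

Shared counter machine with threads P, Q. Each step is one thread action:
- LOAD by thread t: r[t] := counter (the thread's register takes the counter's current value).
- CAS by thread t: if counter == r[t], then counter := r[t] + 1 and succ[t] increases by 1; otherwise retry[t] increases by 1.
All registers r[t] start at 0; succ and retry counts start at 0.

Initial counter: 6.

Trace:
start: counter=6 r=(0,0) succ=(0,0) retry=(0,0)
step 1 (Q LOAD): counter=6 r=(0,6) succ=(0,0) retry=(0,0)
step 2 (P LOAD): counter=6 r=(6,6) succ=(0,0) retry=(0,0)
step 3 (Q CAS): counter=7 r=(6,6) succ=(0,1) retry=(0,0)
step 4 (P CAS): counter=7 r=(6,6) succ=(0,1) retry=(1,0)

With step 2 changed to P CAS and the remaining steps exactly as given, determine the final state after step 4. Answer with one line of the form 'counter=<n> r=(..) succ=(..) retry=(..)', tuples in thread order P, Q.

counter=7 r=(0,6) succ=(0,1) retry=(2,0)

(re-executing from step 2 with the substitution; state before step 2: counter=6 r=(0,6) succ=(0,0) retry=(0,0))
step 2 (P CAS): counter=6 r=(0,6) succ=(0,0) retry=(1,0)
step 3 (Q CAS): counter=7 r=(0,6) succ=(0,1) retry=(1,0)
step 4 (P CAS): counter=7 r=(0,6) succ=(0,1) retry=(2,0)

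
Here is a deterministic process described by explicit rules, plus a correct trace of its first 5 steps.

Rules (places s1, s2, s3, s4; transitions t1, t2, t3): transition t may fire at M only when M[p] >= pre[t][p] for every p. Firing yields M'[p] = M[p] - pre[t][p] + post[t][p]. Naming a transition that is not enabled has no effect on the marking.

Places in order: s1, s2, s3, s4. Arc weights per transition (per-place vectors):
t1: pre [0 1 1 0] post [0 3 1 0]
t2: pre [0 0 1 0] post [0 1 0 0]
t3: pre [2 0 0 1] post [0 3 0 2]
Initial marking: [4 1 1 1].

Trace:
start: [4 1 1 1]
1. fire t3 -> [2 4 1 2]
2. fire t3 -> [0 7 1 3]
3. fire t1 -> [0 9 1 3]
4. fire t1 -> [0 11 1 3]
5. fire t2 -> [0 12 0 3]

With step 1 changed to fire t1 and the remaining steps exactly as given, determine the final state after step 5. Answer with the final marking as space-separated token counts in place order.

2 11 0 2

(re-executing from step 1 with the substitution; state before step 1: [4 1 1 1])
1. fire t1 -> [4 3 1 1]
2. fire t3 -> [2 6 1 2]
3. fire t1 -> [2 8 1 2]
4. fire t1 -> [2 10 1 2]
5. fire t2 -> [2 11 0 2]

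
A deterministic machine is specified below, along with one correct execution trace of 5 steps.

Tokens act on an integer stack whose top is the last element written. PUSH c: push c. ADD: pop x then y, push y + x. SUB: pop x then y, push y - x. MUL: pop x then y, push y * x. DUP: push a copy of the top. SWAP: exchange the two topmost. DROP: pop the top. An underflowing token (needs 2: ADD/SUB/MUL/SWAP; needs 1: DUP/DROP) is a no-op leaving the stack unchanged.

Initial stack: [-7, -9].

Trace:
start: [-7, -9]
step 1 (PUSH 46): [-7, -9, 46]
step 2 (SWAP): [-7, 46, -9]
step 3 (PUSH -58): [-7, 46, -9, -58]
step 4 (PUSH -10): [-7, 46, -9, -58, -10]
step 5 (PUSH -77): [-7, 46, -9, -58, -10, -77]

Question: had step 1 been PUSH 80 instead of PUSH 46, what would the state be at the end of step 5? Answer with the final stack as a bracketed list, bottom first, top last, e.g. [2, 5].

[-7, 80, -9, -58, -10, -77]

(re-executing from step 1 with the substitution; state before step 1: [-7, -9])
step 1 (PUSH 80): [-7, -9, 80]
step 2 (SWAP): [-7, 80, -9]
step 3 (PUSH -58): [-7, 80, -9, -58]
step 4 (PUSH -10): [-7, 80, -9, -58, -10]
step 5 (PUSH -77): [-7, 80, -9, -58, -10, -77]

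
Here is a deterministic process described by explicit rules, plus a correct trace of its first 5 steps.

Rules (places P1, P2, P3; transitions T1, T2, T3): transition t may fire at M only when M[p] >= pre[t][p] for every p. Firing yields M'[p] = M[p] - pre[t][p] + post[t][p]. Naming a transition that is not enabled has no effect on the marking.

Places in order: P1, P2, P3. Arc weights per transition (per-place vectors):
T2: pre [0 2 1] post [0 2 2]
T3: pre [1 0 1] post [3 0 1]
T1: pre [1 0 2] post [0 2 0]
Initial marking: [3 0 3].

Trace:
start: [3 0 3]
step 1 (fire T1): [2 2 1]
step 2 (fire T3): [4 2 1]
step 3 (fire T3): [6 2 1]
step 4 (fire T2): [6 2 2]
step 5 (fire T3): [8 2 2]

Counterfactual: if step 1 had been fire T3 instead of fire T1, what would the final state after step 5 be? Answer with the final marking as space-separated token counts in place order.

(re-executing from step 1 with the substitution; state before step 1: [3 0 3])
step 1 (fire T3): [5 0 3]
step 2 (fire T3): [7 0 3]
step 3 (fire T3): [9 0 3]
step 4 (fire T2): [9 0 3]
step 5 (fire T3): [11 0 3]

11 0 3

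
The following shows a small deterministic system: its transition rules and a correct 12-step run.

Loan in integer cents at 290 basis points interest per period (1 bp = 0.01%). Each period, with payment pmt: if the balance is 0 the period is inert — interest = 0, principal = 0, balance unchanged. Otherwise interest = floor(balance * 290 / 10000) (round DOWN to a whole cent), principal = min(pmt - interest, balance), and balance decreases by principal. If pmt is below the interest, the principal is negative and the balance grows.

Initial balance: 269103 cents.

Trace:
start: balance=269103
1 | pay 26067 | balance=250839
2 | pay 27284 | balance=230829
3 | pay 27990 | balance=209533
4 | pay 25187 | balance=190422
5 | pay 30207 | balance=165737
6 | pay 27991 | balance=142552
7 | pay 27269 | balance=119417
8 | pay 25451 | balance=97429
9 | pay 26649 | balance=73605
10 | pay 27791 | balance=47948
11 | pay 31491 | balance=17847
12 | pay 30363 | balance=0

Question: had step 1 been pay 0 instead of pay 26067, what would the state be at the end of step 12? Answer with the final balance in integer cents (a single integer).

23697

(re-executing from step 1 with the substitution; state before step 1: balance=269103)
1 | pay 0 | balance=276906
2 | pay 27284 | balance=257652
3 | pay 27990 | balance=237133
4 | pay 25187 | balance=218822
5 | pay 30207 | balance=194960
6 | pay 27991 | balance=172622
7 | pay 27269 | balance=150359
8 | pay 25451 | balance=129268
9 | pay 26649 | balance=106367
10 | pay 27791 | balance=81660
11 | pay 31491 | balance=52537
12 | pay 30363 | balance=23697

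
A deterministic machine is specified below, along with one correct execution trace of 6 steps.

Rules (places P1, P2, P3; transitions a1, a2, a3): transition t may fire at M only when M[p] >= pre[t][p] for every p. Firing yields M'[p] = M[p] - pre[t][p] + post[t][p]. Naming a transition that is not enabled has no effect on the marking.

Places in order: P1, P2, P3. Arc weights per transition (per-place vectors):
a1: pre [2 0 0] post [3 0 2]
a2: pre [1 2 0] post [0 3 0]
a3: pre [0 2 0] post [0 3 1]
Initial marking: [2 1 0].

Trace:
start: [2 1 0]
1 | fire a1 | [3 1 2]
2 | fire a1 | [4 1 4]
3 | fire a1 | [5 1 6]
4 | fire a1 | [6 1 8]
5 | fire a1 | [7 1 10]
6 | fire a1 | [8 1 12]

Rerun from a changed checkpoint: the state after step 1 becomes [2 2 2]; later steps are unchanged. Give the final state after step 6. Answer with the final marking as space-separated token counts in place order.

7 2 12

state after step 1 := [2 2 2]
2 | fire a1 | [3 2 4]
3 | fire a1 | [4 2 6]
4 | fire a1 | [5 2 8]
5 | fire a1 | [6 2 10]
6 | fire a1 | [7 2 12]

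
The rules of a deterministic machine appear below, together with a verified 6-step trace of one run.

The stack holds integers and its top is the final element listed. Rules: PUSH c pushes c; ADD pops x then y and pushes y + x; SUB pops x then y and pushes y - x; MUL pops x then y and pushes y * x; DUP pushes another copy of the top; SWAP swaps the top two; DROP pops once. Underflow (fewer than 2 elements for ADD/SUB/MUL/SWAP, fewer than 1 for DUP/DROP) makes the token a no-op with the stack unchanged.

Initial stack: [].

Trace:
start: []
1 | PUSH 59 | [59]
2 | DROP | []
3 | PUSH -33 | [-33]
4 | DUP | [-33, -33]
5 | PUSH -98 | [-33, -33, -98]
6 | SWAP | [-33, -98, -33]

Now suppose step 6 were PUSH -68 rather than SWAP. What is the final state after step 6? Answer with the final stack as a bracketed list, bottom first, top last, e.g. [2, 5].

(re-executing from step 6 with the substitution; state before step 6: [-33, -33, -98])
6 | PUSH -68 | [-33, -33, -98, -68]

[-33, -33, -98, -68]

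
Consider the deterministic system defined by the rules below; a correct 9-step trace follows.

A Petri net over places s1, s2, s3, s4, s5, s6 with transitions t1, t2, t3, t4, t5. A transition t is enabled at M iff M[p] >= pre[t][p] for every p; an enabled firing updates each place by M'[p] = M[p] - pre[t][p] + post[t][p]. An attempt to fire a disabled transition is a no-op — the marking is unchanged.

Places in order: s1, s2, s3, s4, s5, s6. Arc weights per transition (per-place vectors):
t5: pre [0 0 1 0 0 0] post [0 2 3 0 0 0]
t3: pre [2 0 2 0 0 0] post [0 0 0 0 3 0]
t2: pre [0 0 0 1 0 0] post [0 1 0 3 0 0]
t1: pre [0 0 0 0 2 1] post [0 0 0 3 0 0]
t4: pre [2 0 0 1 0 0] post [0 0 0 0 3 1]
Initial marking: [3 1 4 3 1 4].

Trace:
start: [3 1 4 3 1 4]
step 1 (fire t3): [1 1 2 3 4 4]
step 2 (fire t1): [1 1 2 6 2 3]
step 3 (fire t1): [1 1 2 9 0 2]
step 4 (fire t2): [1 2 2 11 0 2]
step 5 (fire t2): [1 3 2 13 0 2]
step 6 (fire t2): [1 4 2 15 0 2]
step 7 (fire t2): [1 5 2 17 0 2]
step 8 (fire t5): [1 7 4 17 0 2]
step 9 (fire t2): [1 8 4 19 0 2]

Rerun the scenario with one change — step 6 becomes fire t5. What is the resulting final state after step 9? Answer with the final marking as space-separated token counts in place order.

1 9 6 17 0 2

(re-executing from step 6 with the substitution; state before step 6: [1 3 2 13 0 2])
step 6 (fire t5): [1 5 4 13 0 2]
step 7 (fire t2): [1 6 4 15 0 2]
step 8 (fire t5): [1 8 6 15 0 2]
step 9 (fire t2): [1 9 6 17 0 2]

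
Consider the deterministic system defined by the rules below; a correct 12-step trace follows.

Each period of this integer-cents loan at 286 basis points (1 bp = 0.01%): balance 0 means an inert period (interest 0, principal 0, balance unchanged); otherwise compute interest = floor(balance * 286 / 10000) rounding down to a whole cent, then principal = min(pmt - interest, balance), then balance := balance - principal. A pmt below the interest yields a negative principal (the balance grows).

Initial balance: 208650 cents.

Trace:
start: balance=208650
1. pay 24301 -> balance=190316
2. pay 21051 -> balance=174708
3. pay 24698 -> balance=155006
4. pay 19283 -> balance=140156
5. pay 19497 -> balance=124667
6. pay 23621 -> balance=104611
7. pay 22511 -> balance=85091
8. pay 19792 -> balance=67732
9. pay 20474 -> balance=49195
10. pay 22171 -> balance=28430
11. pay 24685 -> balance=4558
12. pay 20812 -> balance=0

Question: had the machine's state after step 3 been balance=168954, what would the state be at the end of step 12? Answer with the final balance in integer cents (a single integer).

1854

state after step 3 := balance=168954
4. pay 19283 -> balance=154503
5. pay 19497 -> balance=139424
6. pay 23621 -> balance=119790
7. pay 22511 -> balance=100704
8. pay 19792 -> balance=83792
9. pay 20474 -> balance=65714
10. pay 22171 -> balance=45422
11. pay 24685 -> balance=22036
12. pay 20812 -> balance=1854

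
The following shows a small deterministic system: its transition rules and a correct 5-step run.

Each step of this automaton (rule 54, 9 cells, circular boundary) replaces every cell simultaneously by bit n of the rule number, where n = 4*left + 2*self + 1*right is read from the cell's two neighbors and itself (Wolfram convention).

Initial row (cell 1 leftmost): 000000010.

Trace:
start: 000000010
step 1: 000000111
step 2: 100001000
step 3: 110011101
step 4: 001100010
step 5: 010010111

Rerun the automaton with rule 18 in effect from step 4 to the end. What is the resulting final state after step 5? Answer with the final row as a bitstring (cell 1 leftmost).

(re-executing steps 4..5 under rule 18; state before step 4: 110011101)
step 4: 001100000
step 5: 010010000

010010000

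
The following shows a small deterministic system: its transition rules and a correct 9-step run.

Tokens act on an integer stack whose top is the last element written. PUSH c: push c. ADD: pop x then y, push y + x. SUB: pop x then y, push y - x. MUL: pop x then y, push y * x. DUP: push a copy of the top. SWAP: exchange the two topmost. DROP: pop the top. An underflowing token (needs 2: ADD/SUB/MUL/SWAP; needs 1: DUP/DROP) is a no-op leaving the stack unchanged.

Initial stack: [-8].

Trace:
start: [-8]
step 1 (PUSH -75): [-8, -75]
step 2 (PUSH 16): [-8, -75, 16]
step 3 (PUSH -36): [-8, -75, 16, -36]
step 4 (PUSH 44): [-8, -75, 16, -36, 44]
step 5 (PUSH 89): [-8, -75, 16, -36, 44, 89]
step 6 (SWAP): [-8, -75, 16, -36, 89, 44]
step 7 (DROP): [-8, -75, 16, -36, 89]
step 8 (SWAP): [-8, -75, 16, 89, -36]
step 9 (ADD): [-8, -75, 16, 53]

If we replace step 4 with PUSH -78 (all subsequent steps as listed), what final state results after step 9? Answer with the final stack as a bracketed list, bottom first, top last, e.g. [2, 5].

(re-executing from step 4 with the substitution; state before step 4: [-8, -75, 16, -36])
step 4 (PUSH -78): [-8, -75, 16, -36, -78]
step 5 (PUSH 89): [-8, -75, 16, -36, -78, 89]
step 6 (SWAP): [-8, -75, 16, -36, 89, -78]
step 7 (DROP): [-8, -75, 16, -36, 89]
step 8 (SWAP): [-8, -75, 16, 89, -36]
step 9 (ADD): [-8, -75, 16, 53]

[-8, -75, 16, 53]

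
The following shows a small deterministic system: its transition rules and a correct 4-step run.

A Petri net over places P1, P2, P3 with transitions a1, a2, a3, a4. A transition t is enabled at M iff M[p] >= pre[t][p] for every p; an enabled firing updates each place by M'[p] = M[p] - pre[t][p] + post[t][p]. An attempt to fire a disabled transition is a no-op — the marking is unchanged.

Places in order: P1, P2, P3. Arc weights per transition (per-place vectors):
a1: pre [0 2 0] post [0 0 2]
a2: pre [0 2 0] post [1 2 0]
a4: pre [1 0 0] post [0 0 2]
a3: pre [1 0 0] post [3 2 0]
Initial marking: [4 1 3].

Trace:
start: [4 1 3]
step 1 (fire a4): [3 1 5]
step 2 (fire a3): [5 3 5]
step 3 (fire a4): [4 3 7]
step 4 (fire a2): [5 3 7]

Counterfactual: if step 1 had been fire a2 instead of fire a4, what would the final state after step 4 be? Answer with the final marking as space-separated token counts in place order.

6 3 5

(re-executing from step 1 with the substitution; state before step 1: [4 1 3])
step 1 (fire a2): [4 1 3]
step 2 (fire a3): [6 3 3]
step 3 (fire a4): [5 3 5]
step 4 (fire a2): [6 3 5]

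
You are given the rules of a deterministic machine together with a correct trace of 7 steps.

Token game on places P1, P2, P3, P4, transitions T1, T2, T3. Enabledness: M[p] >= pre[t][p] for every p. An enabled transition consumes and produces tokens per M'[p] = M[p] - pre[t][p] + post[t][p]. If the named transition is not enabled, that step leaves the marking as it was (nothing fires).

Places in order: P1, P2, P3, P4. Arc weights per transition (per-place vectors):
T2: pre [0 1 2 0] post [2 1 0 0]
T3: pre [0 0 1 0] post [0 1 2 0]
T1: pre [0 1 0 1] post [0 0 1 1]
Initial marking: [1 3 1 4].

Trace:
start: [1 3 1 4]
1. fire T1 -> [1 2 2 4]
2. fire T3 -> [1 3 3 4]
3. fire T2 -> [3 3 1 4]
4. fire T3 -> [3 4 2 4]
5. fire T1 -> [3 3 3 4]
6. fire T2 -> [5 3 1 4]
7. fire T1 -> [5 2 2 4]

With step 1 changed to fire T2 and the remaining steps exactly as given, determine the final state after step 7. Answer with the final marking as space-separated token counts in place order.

3 2 2 4

(re-executing from step 1 with the substitution; state before step 1: [1 3 1 4])
1. fire T2 -> [1 3 1 4]
2. fire T3 -> [1 4 2 4]
3. fire T2 -> [3 4 0 4]
4. fire T3 -> [3 4 0 4]
5. fire T1 -> [3 3 1 4]
6. fire T2 -> [3 3 1 4]
7. fire T1 -> [3 2 2 4]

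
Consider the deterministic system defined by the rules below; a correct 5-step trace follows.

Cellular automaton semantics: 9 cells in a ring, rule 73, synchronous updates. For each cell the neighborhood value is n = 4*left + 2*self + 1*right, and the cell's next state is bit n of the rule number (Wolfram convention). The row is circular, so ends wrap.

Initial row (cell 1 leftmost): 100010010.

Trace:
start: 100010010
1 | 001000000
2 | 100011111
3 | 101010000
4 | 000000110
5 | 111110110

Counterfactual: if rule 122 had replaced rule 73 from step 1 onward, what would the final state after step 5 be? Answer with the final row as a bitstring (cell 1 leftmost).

111000000

(re-executing steps 1..5 under rule 122; state before step 1: 100010010)
1 | 010101101
2 | 101011110
3 | 010110011
4 | 101111111
5 | 111000000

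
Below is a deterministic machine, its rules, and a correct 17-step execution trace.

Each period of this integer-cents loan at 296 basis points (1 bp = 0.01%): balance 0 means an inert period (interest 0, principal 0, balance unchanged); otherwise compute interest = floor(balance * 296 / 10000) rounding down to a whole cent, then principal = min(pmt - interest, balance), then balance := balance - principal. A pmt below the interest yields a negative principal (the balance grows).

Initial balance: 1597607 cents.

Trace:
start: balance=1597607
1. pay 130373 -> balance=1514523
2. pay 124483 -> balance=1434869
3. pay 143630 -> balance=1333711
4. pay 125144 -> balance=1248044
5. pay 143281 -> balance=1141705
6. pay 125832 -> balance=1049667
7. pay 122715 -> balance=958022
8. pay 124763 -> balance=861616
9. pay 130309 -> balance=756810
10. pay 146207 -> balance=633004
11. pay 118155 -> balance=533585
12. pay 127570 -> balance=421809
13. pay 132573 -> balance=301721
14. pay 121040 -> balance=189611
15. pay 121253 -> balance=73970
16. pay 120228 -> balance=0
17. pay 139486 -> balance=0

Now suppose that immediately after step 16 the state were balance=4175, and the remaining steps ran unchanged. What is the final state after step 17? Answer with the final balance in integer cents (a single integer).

0

state after step 16 := balance=4175
17. pay 139486 -> balance=0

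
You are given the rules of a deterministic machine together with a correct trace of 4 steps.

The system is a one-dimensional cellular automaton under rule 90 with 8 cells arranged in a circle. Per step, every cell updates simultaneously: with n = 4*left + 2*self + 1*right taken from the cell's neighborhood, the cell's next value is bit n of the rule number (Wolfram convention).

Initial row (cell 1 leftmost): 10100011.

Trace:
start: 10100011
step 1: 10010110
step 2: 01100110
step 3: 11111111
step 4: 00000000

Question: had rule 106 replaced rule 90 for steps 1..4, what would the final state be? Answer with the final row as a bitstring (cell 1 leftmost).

(re-executing steps 1..4 under rule 106; state before step 1: 10100011)
step 1: 11000110
step 2: 11001111
step 3: 01011000
step 4: 10111000

10111000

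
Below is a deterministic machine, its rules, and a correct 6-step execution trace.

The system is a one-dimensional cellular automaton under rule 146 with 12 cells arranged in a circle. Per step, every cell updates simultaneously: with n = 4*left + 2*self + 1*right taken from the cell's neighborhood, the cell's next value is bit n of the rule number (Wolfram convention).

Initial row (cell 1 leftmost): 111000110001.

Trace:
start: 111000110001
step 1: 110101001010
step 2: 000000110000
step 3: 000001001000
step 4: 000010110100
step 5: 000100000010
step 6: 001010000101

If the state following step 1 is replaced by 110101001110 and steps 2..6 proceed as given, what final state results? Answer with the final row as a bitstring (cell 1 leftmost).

011010100101

state after step 1 := 110101001110
step 2: 000000110100
step 3: 000001000010
step 4: 000010100101
step 5: 100100011000
step 6: 011010100101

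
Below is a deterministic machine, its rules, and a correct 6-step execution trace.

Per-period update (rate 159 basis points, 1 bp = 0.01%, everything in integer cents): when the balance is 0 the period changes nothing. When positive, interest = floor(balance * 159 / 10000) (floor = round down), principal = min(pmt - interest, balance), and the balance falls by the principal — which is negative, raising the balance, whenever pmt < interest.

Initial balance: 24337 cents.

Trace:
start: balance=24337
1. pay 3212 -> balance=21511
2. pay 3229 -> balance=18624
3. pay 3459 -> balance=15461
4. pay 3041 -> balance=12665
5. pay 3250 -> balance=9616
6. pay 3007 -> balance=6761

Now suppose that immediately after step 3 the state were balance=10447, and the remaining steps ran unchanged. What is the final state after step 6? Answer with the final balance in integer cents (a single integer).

1505

state after step 3 := balance=10447
4. pay 3041 -> balance=7572
5. pay 3250 -> balance=4442
6. pay 3007 -> balance=1505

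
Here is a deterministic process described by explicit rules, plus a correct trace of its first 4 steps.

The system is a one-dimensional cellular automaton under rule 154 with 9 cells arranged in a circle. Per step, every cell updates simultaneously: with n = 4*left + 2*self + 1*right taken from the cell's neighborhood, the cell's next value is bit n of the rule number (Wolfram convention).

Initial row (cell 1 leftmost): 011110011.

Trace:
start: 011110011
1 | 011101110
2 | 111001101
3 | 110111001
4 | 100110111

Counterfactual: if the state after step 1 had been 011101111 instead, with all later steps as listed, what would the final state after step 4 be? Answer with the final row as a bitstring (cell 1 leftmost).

100111001

state after step 1 := 011101111
2 | 011001110
3 | 110111101
4 | 100111001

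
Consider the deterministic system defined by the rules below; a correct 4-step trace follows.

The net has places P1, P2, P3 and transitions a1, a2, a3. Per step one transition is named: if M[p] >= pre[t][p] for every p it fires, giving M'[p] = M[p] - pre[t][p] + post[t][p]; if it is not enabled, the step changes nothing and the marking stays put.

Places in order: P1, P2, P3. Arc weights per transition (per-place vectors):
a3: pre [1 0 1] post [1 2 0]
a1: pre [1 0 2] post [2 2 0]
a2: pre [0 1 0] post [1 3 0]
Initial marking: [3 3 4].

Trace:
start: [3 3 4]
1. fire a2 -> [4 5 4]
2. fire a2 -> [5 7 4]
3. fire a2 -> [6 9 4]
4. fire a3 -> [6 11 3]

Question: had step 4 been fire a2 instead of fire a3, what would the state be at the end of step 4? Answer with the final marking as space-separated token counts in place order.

(re-executing from step 4 with the substitution; state before step 4: [6 9 4])
4. fire a2 -> [7 11 4]

7 11 4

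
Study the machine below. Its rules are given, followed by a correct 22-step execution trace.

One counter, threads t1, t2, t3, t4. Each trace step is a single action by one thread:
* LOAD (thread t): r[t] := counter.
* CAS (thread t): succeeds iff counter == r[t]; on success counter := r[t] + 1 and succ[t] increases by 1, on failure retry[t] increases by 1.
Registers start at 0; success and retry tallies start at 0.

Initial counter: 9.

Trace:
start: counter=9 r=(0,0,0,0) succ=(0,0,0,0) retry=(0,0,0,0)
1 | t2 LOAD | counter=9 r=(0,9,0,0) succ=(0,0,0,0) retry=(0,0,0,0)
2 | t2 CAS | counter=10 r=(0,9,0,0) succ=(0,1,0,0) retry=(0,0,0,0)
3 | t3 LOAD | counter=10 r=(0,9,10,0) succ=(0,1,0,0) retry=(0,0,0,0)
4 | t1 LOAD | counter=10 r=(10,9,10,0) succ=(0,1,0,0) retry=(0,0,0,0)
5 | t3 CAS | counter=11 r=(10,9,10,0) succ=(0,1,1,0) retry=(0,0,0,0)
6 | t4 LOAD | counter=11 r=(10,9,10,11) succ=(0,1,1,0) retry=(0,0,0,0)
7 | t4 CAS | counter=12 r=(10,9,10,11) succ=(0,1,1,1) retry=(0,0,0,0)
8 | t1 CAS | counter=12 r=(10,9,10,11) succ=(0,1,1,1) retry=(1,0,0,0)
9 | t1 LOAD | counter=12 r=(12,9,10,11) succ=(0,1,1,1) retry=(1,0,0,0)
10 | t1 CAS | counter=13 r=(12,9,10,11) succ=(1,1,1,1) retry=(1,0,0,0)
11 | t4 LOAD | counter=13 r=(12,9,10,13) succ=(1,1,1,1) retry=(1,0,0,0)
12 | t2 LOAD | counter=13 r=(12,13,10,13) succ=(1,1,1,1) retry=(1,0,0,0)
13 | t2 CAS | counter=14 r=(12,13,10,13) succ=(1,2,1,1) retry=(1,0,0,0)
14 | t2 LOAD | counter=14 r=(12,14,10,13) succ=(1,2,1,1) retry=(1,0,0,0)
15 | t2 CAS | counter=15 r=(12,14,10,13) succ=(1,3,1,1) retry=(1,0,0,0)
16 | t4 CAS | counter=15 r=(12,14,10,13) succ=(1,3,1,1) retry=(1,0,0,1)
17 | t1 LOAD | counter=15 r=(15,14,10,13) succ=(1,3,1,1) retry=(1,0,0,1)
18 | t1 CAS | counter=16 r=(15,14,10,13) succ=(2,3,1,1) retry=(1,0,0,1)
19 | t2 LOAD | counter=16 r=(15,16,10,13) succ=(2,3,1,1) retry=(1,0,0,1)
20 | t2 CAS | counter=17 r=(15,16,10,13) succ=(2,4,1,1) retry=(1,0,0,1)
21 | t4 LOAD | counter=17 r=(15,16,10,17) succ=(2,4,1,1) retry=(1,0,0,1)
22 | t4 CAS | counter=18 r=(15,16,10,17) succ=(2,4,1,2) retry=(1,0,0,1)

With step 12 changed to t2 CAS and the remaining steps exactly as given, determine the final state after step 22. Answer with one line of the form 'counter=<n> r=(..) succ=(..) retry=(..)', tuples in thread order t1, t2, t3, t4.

counter=17 r=(14,15,10,16) succ=(2,3,1,2) retry=(1,2,0,1)

(re-executing from step 12 with the substitution; state before step 12: counter=13 r=(12,9,10,13) succ=(1,1,1,1) retry=(1,0,0,0))
12 | t2 CAS | counter=13 r=(12,9,10,13) succ=(1,1,1,1) retry=(1,1,0,0)
13 | t2 CAS | counter=13 r=(12,9,10,13) succ=(1,1,1,1) retry=(1,2,0,0)
14 | t2 LOAD | counter=13 r=(12,13,10,13) succ=(1,1,1,1) retry=(1,2,0,0)
15 | t2 CAS | counter=14 r=(12,13,10,13) succ=(1,2,1,1) retry=(1,2,0,0)
16 | t4 CAS | counter=14 r=(12,13,10,13) succ=(1,2,1,1) retry=(1,2,0,1)
17 | t1 LOAD | counter=14 r=(14,13,10,13) succ=(1,2,1,1) retry=(1,2,0,1)
18 | t1 CAS | counter=15 r=(14,13,10,13) succ=(2,2,1,1) retry=(1,2,0,1)
19 | t2 LOAD | counter=15 r=(14,15,10,13) succ=(2,2,1,1) retry=(1,2,0,1)
20 | t2 CAS | counter=16 r=(14,15,10,13) succ=(2,3,1,1) retry=(1,2,0,1)
21 | t4 LOAD | counter=16 r=(14,15,10,16) succ=(2,3,1,1) retry=(1,2,0,1)
22 | t4 CAS | counter=17 r=(14,15,10,16) succ=(2,3,1,2) retry=(1,2,0,1)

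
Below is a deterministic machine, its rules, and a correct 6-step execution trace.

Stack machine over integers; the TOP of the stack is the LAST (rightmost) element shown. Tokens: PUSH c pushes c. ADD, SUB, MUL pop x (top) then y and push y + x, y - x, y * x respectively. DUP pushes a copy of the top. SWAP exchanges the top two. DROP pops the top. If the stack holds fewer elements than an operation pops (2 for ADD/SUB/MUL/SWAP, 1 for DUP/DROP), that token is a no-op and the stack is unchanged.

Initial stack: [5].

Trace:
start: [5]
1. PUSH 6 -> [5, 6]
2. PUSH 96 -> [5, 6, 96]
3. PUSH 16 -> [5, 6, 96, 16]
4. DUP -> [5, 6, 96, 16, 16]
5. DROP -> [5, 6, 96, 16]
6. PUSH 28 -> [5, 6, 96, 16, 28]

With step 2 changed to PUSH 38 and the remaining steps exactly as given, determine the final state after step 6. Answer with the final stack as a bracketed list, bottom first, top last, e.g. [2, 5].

[5, 6, 38, 16, 28]

(re-executing from step 2 with the substitution; state before step 2: [5, 6])
2. PUSH 38 -> [5, 6, 38]
3. PUSH 16 -> [5, 6, 38, 16]
4. DUP -> [5, 6, 38, 16, 16]
5. DROP -> [5, 6, 38, 16]
6. PUSH 28 -> [5, 6, 38, 16, 28]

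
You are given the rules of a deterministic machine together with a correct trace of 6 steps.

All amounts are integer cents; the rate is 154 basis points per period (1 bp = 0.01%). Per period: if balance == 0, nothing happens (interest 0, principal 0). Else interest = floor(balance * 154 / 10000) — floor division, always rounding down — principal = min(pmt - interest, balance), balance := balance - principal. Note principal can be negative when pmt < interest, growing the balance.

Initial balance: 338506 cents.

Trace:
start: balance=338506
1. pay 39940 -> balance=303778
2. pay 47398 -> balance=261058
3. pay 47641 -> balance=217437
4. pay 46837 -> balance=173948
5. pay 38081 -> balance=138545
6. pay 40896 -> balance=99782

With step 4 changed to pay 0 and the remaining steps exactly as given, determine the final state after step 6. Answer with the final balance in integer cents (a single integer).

148074

(re-executing from step 4 with the substitution; state before step 4: balance=217437)
4. pay 0 -> balance=220785
5. pay 38081 -> balance=186104
6. pay 40896 -> balance=148074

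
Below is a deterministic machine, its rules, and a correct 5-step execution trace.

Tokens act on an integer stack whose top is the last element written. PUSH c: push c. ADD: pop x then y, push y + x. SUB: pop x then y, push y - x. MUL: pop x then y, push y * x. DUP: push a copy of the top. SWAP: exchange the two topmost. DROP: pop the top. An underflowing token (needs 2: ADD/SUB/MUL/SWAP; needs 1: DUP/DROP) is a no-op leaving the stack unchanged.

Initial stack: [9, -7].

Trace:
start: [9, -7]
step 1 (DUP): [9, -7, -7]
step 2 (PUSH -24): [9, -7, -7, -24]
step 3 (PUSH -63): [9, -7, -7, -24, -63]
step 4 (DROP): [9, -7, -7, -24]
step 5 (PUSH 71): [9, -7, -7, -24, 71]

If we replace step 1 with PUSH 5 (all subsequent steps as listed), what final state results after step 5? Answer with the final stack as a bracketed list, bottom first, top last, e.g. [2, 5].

(re-executing from step 1 with the substitution; state before step 1: [9, -7])
step 1 (PUSH 5): [9, -7, 5]
step 2 (PUSH -24): [9, -7, 5, -24]
step 3 (PUSH -63): [9, -7, 5, -24, -63]
step 4 (DROP): [9, -7, 5, -24]
step 5 (PUSH 71): [9, -7, 5, -24, 71]

[9, -7, 5, -24, 71]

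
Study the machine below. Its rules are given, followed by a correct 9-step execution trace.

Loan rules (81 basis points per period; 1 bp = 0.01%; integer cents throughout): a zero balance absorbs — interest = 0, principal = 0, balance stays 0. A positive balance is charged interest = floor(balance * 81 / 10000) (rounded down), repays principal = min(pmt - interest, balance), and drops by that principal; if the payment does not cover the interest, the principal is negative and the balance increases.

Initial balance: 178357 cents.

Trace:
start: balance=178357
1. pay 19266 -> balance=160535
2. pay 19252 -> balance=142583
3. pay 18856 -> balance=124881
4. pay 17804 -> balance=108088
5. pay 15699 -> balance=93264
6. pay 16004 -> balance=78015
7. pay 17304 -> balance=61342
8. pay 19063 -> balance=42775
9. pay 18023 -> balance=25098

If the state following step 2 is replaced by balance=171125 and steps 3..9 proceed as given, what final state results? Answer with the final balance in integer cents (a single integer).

55300

state after step 2 := balance=171125
3. pay 18856 -> balance=153655
4. pay 17804 -> balance=137095
5. pay 15699 -> balance=122506
6. pay 16004 -> balance=107494
7. pay 17304 -> balance=91060
8. pay 19063 -> balance=72734
9. pay 18023 -> balance=55300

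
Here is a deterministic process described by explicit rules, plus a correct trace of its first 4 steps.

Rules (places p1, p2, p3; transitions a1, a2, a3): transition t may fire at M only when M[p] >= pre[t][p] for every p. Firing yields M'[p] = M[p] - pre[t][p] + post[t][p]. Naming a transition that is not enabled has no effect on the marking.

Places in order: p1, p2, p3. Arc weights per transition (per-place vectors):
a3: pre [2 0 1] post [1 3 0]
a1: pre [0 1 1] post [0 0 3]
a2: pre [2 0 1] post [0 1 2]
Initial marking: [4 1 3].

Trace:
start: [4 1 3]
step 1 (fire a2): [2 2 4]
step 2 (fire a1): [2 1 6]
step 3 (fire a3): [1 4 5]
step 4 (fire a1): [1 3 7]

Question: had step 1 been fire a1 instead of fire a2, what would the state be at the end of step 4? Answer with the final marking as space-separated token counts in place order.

(re-executing from step 1 with the substitution; state before step 1: [4 1 3])
step 1 (fire a1): [4 0 5]
step 2 (fire a1): [4 0 5]
step 3 (fire a3): [3 3 4]
step 4 (fire a1): [3 2 6]

3 2 6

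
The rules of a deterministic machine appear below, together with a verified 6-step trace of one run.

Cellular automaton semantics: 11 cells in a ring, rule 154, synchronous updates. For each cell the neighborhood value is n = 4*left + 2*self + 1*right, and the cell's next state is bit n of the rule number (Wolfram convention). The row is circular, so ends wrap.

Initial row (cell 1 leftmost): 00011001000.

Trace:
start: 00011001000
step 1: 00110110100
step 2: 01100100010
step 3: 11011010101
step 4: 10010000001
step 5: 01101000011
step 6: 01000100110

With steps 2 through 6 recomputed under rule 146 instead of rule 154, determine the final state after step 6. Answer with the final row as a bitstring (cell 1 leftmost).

(re-executing steps 2..6 under rule 146; state before step 2: 00110110100)
step 2: 01000000010
step 3: 10100000101
step 4: 00010001000
step 5: 00101010100
step 6: 01000000010

01000000010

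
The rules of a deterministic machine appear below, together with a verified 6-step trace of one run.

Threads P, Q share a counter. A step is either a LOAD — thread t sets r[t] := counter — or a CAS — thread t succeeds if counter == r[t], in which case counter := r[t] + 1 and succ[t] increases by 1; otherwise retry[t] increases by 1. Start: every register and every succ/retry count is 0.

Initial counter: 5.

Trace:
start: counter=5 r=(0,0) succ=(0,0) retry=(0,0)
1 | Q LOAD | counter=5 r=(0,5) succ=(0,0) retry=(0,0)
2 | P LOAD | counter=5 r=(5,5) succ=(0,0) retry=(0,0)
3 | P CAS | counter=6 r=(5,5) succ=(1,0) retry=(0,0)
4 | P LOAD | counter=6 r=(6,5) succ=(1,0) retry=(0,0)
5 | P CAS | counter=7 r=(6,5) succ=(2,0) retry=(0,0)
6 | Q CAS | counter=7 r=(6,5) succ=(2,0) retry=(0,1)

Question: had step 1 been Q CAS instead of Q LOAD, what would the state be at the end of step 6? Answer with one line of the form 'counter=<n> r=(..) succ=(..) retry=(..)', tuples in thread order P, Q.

counter=7 r=(6,0) succ=(2,0) retry=(0,2)

(re-executing from step 1 with the substitution; state before step 1: counter=5 r=(0,0) succ=(0,0) retry=(0,0))
1 | Q CAS | counter=5 r=(0,0) succ=(0,0) retry=(0,1)
2 | P LOAD | counter=5 r=(5,0) succ=(0,0) retry=(0,1)
3 | P CAS | counter=6 r=(5,0) succ=(1,0) retry=(0,1)
4 | P LOAD | counter=6 r=(6,0) succ=(1,0) retry=(0,1)
5 | P CAS | counter=7 r=(6,0) succ=(2,0) retry=(0,1)
6 | Q CAS | counter=7 r=(6,0) succ=(2,0) retry=(0,2)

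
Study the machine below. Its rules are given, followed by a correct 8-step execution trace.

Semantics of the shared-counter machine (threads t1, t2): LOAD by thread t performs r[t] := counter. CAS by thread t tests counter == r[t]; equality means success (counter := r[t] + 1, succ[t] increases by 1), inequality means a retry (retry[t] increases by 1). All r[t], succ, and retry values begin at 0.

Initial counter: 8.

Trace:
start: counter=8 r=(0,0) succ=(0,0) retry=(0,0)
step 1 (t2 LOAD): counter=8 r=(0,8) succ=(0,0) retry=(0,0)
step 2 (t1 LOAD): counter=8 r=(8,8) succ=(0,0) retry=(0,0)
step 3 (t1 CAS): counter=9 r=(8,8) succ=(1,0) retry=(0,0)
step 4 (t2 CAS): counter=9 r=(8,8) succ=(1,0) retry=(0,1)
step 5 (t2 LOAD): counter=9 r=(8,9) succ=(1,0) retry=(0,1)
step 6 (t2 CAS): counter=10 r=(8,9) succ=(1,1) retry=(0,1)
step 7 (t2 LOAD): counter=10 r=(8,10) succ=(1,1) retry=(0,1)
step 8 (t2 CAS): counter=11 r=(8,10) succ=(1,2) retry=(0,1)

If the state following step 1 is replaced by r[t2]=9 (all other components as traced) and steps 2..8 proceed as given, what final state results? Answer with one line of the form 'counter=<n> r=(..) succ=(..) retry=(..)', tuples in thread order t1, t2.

state after step 1 := counter=8 r=(0,9) succ=(0,0) retry=(0,0)
step 2 (t1 LOAD): counter=8 r=(8,9) succ=(0,0) retry=(0,0)
step 3 (t1 CAS): counter=9 r=(8,9) succ=(1,0) retry=(0,0)
step 4 (t2 CAS): counter=10 r=(8,9) succ=(1,1) retry=(0,0)
step 5 (t2 LOAD): counter=10 r=(8,10) succ=(1,1) retry=(0,0)
step 6 (t2 CAS): counter=11 r=(8,10) succ=(1,2) retry=(0,0)
step 7 (t2 LOAD): counter=11 r=(8,11) succ=(1,2) retry=(0,0)
step 8 (t2 CAS): counter=12 r=(8,11) succ=(1,3) retry=(0,0)

counter=12 r=(8,11) succ=(1,3) retry=(0,0)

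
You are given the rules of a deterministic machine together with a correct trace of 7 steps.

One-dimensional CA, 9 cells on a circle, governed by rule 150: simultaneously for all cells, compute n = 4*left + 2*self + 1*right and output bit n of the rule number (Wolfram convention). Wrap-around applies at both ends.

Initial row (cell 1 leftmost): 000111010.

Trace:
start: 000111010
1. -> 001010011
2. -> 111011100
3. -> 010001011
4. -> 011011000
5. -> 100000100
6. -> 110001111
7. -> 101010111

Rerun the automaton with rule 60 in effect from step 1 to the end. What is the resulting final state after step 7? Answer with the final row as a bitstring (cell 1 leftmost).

(re-executing steps 1..7 under rule 60; state before step 1: 000111010)
1. -> 000100111
2. -> 100110100
3. -> 110101110
4. -> 101111001
5. -> 011000101
6. -> 110100111
7. -> 001110100

001110100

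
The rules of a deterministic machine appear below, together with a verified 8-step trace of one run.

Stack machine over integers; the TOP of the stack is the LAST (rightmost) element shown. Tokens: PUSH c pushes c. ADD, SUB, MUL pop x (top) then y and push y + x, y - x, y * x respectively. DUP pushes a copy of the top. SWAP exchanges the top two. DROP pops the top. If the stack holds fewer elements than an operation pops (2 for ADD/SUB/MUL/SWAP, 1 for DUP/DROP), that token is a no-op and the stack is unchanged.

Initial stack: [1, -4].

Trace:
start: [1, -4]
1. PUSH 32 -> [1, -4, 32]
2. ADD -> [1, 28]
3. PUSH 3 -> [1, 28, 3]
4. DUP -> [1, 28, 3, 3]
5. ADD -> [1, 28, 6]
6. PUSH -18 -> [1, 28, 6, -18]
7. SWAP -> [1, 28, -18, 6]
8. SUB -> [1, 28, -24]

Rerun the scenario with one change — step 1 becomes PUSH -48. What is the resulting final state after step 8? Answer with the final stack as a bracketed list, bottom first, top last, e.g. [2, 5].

[1, -52, -24]

(re-executing from step 1 with the substitution; state before step 1: [1, -4])
1. PUSH -48 -> [1, -4, -48]
2. ADD -> [1, -52]
3. PUSH 3 -> [1, -52, 3]
4. DUP -> [1, -52, 3, 3]
5. ADD -> [1, -52, 6]
6. PUSH -18 -> [1, -52, 6, -18]
7. SWAP -> [1, -52, -18, 6]
8. SUB -> [1, -52, -24]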